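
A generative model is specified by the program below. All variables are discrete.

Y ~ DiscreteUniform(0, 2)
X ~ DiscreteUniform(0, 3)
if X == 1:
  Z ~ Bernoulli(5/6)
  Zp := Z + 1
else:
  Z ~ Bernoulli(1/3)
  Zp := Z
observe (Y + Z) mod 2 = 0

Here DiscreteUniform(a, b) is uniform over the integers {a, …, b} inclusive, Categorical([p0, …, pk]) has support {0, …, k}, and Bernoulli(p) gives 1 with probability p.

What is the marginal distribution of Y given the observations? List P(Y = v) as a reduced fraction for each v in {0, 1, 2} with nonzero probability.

P(Y=0) = 13/37, P(Y=1) = 11/37, P(Y=2) = 13/37

Enumerate traces; 12 have nonzero weight after conditioning:
  (Y=0, X=0, Z=0) weight 1/18
  (Y=0, X=1, Z=0) weight 1/72
  (Y=0, X=2, Z=0) weight 1/18
  (Y=0, X=3, Z=0) weight 1/18
  (Y=1, X=0, Z=1) weight 1/36
  (Y=1, X=1, Z=1) weight 5/72
  (Y=1, X=2, Z=1) weight 1/36
  (Y=1, X=3, Z=1) weight 1/36
  (Y=2, X=0, Z=0) weight 1/18
  … 3 more
Group by Y:
  weight(Y=0) = 13/72
  weight(Y=1) = 11/72
  weight(Y=2) = 13/72
Total weight = 13/72 + 11/72 + 13/72 = 37/72
P(Y=0 | obs) = 13/72 / 37/72 = 13/37
P(Y=1 | obs) = 11/72 / 37/72 = 11/37
P(Y=2 | obs) = 13/72 / 37/72 = 13/37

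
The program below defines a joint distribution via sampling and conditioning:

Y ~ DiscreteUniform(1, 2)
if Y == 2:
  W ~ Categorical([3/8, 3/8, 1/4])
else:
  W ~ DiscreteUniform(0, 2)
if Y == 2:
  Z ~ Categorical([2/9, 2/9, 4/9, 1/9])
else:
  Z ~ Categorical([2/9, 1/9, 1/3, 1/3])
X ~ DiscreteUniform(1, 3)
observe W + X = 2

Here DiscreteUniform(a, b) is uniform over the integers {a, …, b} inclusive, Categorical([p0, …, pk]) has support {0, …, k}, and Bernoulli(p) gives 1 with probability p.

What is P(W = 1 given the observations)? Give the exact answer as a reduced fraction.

Enumerate traces; 16 have nonzero weight after conditioning:
  (Y=1, W=0, Z=0, X=2) weight 1/81
  (Y=1, W=0, Z=1, X=2) weight 1/162
  (Y=1, W=0, Z=2, X=2) weight 1/54
  (Y=1, W=0, Z=3, X=2) weight 1/54
  (Y=1, W=1, Z=0, X=1) weight 1/81
  (Y=1, W=1, Z=1, X=1) weight 1/162
  (Y=1, W=1, Z=2, X=1) weight 1/54
  (Y=1, W=1, Z=3, X=1) weight 1/54
  … 8 more
Group by W:
  weight(W=0) = 17/144
  weight(W=1) = 17/144
Total weight = 17/144 + 17/144 = 17/72
P(W=0 | obs) = 17/144 / 17/72 = 1/2
P(W=1 | obs) = 17/144 / 17/72 = 1/2

P(W = 1 | obs) = 1/2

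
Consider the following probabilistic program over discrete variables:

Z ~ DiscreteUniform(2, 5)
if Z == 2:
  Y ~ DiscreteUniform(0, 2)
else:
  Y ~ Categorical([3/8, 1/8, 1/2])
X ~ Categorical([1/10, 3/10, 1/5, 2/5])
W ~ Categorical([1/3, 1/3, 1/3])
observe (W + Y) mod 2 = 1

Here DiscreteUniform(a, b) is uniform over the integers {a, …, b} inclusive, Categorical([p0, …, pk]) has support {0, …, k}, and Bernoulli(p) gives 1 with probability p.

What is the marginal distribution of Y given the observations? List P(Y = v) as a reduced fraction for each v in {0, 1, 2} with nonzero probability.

Enumerate traces; 64 have nonzero weight after conditioning:
  (Z=2, Y=0, X=0, W=1) weight 1/360
  (Z=2, Y=0, X=1, W=1) weight 1/120
  (Z=2, Y=0, X=2, W=1) weight 1/180
  (Z=2, Y=0, X=3, W=1) weight 1/90
  (Z=2, Y=1, X=0, W=0) weight 1/360
  (Z=2, Y=1, X=0, W=2) weight 1/360
  (Z=2, Y=1, X=1, W=0) weight 1/120
  (Z=2, Y=1, X=1, W=2) weight 1/120
  (Z=2, Y=2, X=0, W=1) weight 1/360
  … 55 more
Group by Y:
  weight(Y=0) = 35/288
  weight(Y=1) = 17/144
  weight(Y=2) = 11/72
Total weight = 35/288 + 17/144 + 11/72 = 113/288
P(Y=0 | obs) = 35/288 / 113/288 = 35/113
P(Y=1 | obs) = 17/144 / 113/288 = 34/113
P(Y=2 | obs) = 11/72 / 113/288 = 44/113

P(Y=0) = 35/113, P(Y=1) = 34/113, P(Y=2) = 44/113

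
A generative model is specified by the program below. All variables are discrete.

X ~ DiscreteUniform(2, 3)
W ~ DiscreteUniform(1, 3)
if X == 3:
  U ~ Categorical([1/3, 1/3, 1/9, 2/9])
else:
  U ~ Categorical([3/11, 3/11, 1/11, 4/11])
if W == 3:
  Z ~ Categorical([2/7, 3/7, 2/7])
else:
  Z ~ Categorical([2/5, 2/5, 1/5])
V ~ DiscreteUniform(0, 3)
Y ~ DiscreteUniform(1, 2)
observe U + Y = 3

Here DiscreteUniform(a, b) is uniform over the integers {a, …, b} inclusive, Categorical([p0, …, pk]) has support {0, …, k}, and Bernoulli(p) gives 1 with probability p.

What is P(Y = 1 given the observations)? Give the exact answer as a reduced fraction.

P(Y = 1 | obs) = 1/4

Enumerate traces; 144 have nonzero weight after conditioning:
  (X=2, W=1, U=1, Z=0, V=0, Y=2) weight 1/440
  (X=2, W=1, U=1, Z=0, V=1, Y=2) weight 1/440
  (X=2, W=1, U=1, Z=0, V=2, Y=2) weight 1/440
  (X=2, W=1, U=1, Z=0, V=3, Y=2) weight 1/440
  (X=2, W=1, U=1, Z=1, V=0, Y=2) weight 1/440
  (X=2, W=1, U=1, Z=1, V=1, Y=2) weight 1/440
  (X=2, W=1, U=1, Z=1, V=2, Y=2) weight 1/440
  (X=2, W=1, U=1, Z=1, V=3, Y=2) weight 1/440
  (X=2, W=1, U=2, Z=0, V=0, Y=1) weight 1/1320
  … 135 more
Group by Y:
  weight(Y=1) = 5/99
  weight(Y=2) = 5/33
Total weight = 5/99 + 5/33 = 20/99
P(Y=1 | obs) = 5/99 / 20/99 = 1/4
P(Y=2 | obs) = 5/33 / 20/99 = 3/4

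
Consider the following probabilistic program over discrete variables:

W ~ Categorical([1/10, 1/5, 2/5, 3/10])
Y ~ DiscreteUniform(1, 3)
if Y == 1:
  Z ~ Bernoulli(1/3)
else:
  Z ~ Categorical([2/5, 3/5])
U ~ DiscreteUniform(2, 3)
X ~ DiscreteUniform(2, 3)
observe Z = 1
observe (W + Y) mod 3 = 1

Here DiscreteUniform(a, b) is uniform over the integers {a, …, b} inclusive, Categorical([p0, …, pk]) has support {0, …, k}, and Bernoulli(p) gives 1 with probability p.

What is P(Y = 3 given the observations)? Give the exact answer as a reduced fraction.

P(Y = 3 | obs) = 9/37

Enumerate traces; 16 have nonzero weight after conditioning:
  (W=0, Y=1, Z=1, U=2, X=2) weight 1/360
  (W=0, Y=1, Z=1, U=2, X=3) weight 1/360
  (W=0, Y=1, Z=1, U=3, X=2) weight 1/360
  (W=0, Y=1, Z=1, U=3, X=3) weight 1/360
  (W=1, Y=3, Z=1, U=2, X=2) weight 1/100
  (W=1, Y=3, Z=1, U=2, X=3) weight 1/100
  (W=1, Y=3, Z=1, U=3, X=2) weight 1/100
  (W=1, Y=3, Z=1, U=3, X=3) weight 1/100
  (W=2, Y=2, Z=1, U=2, X=2) weight 1/50
  … 7 more
Group by Y:
  weight(Y=1) = 2/45
  weight(Y=2) = 2/25
  weight(Y=3) = 1/25
Total weight = 2/45 + 2/25 + 1/25 = 37/225
P(Y=1 | obs) = 2/45 / 37/225 = 10/37
P(Y=2 | obs) = 2/25 / 37/225 = 18/37
P(Y=3 | obs) = 1/25 / 37/225 = 9/37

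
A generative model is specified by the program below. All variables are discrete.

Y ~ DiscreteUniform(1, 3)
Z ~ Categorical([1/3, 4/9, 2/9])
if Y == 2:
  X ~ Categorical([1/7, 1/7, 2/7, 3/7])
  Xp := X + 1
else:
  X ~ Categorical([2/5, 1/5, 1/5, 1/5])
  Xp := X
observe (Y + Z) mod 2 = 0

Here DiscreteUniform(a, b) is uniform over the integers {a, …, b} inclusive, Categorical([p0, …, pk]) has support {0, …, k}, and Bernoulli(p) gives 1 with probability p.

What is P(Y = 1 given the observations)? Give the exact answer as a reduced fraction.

Enumerate traces; 16 have nonzero weight after conditioning:
  (Y=1, Z=1, X=0) weight 8/135
  (Y=1, Z=1, X=1) weight 4/135
  (Y=1, Z=1, X=2) weight 4/135
  (Y=1, Z=1, X=3) weight 4/135
  (Y=2, Z=0, X=0) weight 1/63
  (Y=2, Z=0, X=1) weight 1/63
  (Y=2, Z=0, X=2) weight 2/63
  (Y=2, Z=0, X=3) weight 1/21
  (Y=3, Z=1, X=0) weight 8/135
  … 7 more
Group by Y:
  weight(Y=1) = 4/27
  weight(Y=2) = 5/27
  weight(Y=3) = 4/27
Total weight = 4/27 + 5/27 + 4/27 = 13/27
P(Y=1 | obs) = 4/27 / 13/27 = 4/13
P(Y=2 | obs) = 5/27 / 13/27 = 5/13
P(Y=3 | obs) = 4/27 / 13/27 = 4/13

P(Y = 1 | obs) = 4/13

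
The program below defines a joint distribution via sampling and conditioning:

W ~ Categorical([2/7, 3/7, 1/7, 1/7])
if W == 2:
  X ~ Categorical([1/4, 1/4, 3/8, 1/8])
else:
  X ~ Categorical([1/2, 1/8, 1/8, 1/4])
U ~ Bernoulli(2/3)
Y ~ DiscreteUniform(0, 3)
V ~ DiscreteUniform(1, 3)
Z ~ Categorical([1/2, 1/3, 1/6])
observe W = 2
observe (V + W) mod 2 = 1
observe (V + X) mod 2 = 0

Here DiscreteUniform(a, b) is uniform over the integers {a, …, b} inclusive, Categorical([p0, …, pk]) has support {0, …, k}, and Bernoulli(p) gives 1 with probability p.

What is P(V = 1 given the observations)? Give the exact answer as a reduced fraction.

Enumerate traces; 96 have nonzero weight after conditioning:
  (W=2, X=1, U=0, Y=0, V=1, Z=0) weight 1/2016
  (W=2, X=1, U=0, Y=0, V=1, Z=1) weight 1/3024
  (W=2, X=1, U=0, Y=0, V=1, Z=2) weight 1/6048
  (W=2, X=1, U=0, Y=0, V=3, Z=0) weight 1/2016
  (W=2, X=1, U=0, Y=0, V=3, Z=1) weight 1/3024
  (W=2, X=1, U=0, Y=0, V=3, Z=2) weight 1/6048
  (W=2, X=1, U=0, Y=1, V=1, Z=0) weight 1/2016
  (W=2, X=1, U=0, Y=1, V=1, Z=1) weight 1/3024
  … 88 more
Group by V:
  weight(V=1) = 1/56
  weight(V=3) = 1/56
Total weight = 1/56 + 1/56 = 1/28
P(V=1 | obs) = 1/56 / 1/28 = 1/2
P(V=3 | obs) = 1/56 / 1/28 = 1/2

P(V = 1 | obs) = 1/2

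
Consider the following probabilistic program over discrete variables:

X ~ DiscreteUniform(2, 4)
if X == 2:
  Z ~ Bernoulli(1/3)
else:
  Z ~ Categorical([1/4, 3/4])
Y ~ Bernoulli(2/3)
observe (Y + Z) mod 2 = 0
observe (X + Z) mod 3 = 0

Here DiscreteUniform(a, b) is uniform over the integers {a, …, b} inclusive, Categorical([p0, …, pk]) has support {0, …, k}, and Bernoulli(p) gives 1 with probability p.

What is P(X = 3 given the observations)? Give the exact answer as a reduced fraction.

Enumerate traces; 2 have nonzero weight after conditioning:
  (X=2, Z=1, Y=1) weight 2/27
  (X=3, Z=0, Y=0) weight 1/36
Group by X:
  weight(X=2) = 2/27
  weight(X=3) = 1/36
Total weight = 2/27 + 1/36 = 11/108
P(X=2 | obs) = 2/27 / 11/108 = 8/11
P(X=3 | obs) = 1/36 / 11/108 = 3/11

P(X = 3 | obs) = 3/11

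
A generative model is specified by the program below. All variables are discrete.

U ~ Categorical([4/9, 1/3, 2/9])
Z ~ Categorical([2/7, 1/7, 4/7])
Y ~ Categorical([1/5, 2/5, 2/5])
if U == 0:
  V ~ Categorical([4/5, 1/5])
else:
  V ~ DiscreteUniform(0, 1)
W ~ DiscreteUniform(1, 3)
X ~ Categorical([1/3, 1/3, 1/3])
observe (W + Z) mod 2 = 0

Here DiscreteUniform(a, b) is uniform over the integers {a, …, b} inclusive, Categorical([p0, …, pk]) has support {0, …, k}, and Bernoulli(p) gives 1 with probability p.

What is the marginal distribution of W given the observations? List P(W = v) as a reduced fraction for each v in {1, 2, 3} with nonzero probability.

P(W=1) = 1/8, P(W=2) = 3/4, P(W=3) = 1/8

Enumerate traces; 216 have nonzero weight after conditioning:
  (U=0, Z=0, Y=0, V=0, W=2, X=0) weight 32/14175
  (U=0, Z=0, Y=0, V=0, W=2, X=1) weight 32/14175
  (U=0, Z=0, Y=0, V=0, W=2, X=2) weight 32/14175
  (U=0, Z=0, Y=0, V=1, W=2, X=0) weight 8/14175
  (U=0, Z=0, Y=0, V=1, W=2, X=1) weight 8/14175
  (U=0, Z=0, Y=0, V=1, W=2, X=2) weight 8/14175
  (U=0, Z=0, Y=1, V=0, W=2, X=0) weight 64/14175
  (U=0, Z=0, Y=1, V=0, W=2, X=1) weight 64/14175
  (U=0, Z=1, Y=0, V=0, W=1, X=0) weight 16/14175
  (U=0, Z=1, Y=0, V=0, W=3, X=0) weight 16/14175
  … 206 more
Group by W:
  weight(W=1) = 1/21
  weight(W=2) = 2/7
  weight(W=3) = 1/21
Total weight = 1/21 + 2/7 + 1/21 = 8/21
P(W=1 | obs) = 1/21 / 8/21 = 1/8
P(W=2 | obs) = 2/7 / 8/21 = 3/4
P(W=3 | obs) = 1/21 / 8/21 = 1/8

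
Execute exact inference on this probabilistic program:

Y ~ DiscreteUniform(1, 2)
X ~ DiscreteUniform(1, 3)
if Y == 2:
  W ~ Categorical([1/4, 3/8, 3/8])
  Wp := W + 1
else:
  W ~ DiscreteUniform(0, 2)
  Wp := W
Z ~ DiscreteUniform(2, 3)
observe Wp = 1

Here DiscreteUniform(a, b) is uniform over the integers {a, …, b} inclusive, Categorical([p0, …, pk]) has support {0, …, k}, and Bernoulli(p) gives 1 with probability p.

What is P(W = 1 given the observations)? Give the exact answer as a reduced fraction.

P(W = 1 | obs) = 4/7

Enumerate traces; 12 have nonzero weight after conditioning:
  (Y=1, X=1, W=1, Z=2) weight 1/36
  (Y=1, X=1, W=1, Z=3) weight 1/36
  (Y=1, X=2, W=1, Z=2) weight 1/36
  (Y=1, X=2, W=1, Z=3) weight 1/36
  (Y=1, X=3, W=1, Z=2) weight 1/36
  (Y=1, X=3, W=1, Z=3) weight 1/36
  (Y=2, X=1, W=0, Z=2) weight 1/48
  (Y=2, X=1, W=0, Z=3) weight 1/48
  … 4 more
Group by W:
  weight(W=0) = 1/8
  weight(W=1) = 1/6
Total weight = 1/8 + 1/6 = 7/24
P(W=0 | obs) = 1/8 / 7/24 = 3/7
P(W=1 | obs) = 1/6 / 7/24 = 4/7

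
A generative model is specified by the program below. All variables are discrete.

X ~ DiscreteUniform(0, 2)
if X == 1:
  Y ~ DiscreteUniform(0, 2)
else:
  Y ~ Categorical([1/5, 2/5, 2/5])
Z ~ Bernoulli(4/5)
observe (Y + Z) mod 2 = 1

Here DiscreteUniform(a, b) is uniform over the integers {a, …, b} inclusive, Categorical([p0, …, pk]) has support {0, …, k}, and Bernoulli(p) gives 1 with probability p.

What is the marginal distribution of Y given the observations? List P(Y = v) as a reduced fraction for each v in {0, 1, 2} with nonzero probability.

Enumerate traces; 9 have nonzero weight after conditioning:
  (X=0, Y=0, Z=1) weight 4/75
  (X=0, Y=1, Z=0) weight 2/75
  (X=0, Y=2, Z=1) weight 8/75
  (X=1, Y=0, Z=1) weight 4/45
  (X=1, Y=1, Z=0) weight 1/45
  (X=1, Y=2, Z=1) weight 4/45
  (X=2, Y=0, Z=1) weight 4/75
  (X=2, Y=1, Z=0) weight 2/75
  … 1 more
Group by Y:
  weight(Y=0) = 44/225
  weight(Y=1) = 17/225
  weight(Y=2) = 68/225
Total weight = 44/225 + 17/225 + 68/225 = 43/75
P(Y=0 | obs) = 44/225 / 43/75 = 44/129
P(Y=1 | obs) = 17/225 / 43/75 = 17/129
P(Y=2 | obs) = 68/225 / 43/75 = 68/129

P(Y=0) = 44/129, P(Y=1) = 17/129, P(Y=2) = 68/129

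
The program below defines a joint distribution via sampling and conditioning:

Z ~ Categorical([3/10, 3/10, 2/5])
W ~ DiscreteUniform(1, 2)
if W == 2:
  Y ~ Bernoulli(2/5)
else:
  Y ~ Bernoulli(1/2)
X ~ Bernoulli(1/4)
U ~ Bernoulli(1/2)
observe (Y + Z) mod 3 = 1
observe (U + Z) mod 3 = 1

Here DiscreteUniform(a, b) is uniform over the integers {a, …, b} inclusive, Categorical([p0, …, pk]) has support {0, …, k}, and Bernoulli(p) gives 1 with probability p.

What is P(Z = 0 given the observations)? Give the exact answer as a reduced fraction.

P(Z = 0 | obs) = 9/20

Enumerate traces; 8 have nonzero weight after conditioning:
  (Z=0, W=1, Y=1, X=0, U=1) weight 9/320
  (Z=0, W=1, Y=1, X=1, U=1) weight 3/320
  (Z=0, W=2, Y=1, X=0, U=1) weight 9/400
  (Z=0, W=2, Y=1, X=1, U=1) weight 3/400
  (Z=1, W=1, Y=0, X=0, U=0) weight 9/320
  (Z=1, W=1, Y=0, X=1, U=0) weight 3/320
  (Z=1, W=2, Y=0, X=0, U=0) weight 27/800
  (Z=1, W=2, Y=0, X=1, U=0) weight 9/800
Group by Z:
  weight(Z=0) = 27/400
  weight(Z=1) = 33/400
Total weight = 27/400 + 33/400 = 3/20
P(Z=0 | obs) = 27/400 / 3/20 = 9/20
P(Z=1 | obs) = 33/400 / 3/20 = 11/20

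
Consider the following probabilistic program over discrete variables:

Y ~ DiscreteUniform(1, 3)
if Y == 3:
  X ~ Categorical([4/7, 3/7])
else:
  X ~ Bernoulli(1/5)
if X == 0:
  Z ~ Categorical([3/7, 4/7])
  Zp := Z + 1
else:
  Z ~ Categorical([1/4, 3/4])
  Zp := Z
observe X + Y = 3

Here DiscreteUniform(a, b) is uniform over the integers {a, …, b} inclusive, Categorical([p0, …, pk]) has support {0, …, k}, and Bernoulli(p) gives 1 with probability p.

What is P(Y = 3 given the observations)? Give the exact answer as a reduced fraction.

P(Y = 3 | obs) = 20/27

Enumerate traces; 4 have nonzero weight after conditioning:
  (Y=2, X=1, Z=0) weight 1/60
  (Y=2, X=1, Z=1) weight 1/20
  (Y=3, X=0, Z=0) weight 4/49
  (Y=3, X=0, Z=1) weight 16/147
Group by Y:
  weight(Y=2) = 1/15
  weight(Y=3) = 4/21
Total weight = 1/15 + 4/21 = 9/35
P(Y=2 | obs) = 1/15 / 9/35 = 7/27
P(Y=3 | obs) = 4/21 / 9/35 = 20/27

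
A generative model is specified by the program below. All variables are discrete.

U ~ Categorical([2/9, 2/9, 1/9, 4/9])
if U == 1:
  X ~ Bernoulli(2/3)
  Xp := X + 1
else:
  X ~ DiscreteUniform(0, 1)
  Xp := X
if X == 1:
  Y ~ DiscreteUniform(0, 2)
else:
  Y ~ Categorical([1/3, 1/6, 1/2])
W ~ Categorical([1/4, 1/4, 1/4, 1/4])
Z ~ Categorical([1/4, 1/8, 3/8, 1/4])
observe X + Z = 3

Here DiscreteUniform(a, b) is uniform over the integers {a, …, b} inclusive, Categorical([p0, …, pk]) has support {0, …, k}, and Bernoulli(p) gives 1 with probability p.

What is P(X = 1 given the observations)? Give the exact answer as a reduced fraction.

Enumerate traces; 96 have nonzero weight after conditioning:
  (U=0, X=0, Y=0, W=0, Z=3) weight 1/432
  (U=0, X=0, Y=0, W=1, Z=3) weight 1/432
  (U=0, X=0, Y=0, W=2, Z=3) weight 1/432
  (U=0, X=0, Y=0, W=3, Z=3) weight 1/432
  (U=0, X=0, Y=1, W=0, Z=3) weight 1/864
  (U=0, X=0, Y=1, W=1, Z=3) weight 1/864
  (U=0, X=0, Y=1, W=2, Z=3) weight 1/864
  (U=0, X=0, Y=1, W=3, Z=3) weight 1/864
  (U=0, X=1, Y=0, W=0, Z=2) weight 1/288
  … 87 more
Group by X:
  weight(X=0) = 25/216
  weight(X=1) = 29/144
Total weight = 25/216 + 29/144 = 137/432
P(X=0 | obs) = 25/216 / 137/432 = 50/137
P(X=1 | obs) = 29/144 / 137/432 = 87/137

P(X = 1 | obs) = 87/137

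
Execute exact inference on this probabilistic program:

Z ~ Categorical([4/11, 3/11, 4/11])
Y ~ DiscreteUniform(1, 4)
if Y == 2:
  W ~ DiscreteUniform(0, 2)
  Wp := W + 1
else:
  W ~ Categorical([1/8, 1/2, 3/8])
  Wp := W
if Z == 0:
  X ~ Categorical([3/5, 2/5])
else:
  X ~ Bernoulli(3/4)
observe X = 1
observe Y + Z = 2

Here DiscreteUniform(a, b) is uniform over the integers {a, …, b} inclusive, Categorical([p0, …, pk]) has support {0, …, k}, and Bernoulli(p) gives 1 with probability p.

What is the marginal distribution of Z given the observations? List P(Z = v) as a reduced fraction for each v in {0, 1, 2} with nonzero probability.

P(Z=0) = 32/77, P(Z=1) = 45/77

Enumerate traces; 6 have nonzero weight after conditioning:
  (Z=0, Y=2, W=0, X=1) weight 2/165
  (Z=0, Y=2, W=1, X=1) weight 2/165
  (Z=0, Y=2, W=2, X=1) weight 2/165
  (Z=1, Y=1, W=0, X=1) weight 9/1408
  (Z=1, Y=1, W=1, X=1) weight 9/352
  (Z=1, Y=1, W=2, X=1) weight 27/1408
Group by Z:
  weight(Z=0) = 2/55
  weight(Z=1) = 9/176
Total weight = 2/55 + 9/176 = 7/80
P(Z=0 | obs) = 2/55 / 7/80 = 32/77
P(Z=1 | obs) = 9/176 / 7/80 = 45/77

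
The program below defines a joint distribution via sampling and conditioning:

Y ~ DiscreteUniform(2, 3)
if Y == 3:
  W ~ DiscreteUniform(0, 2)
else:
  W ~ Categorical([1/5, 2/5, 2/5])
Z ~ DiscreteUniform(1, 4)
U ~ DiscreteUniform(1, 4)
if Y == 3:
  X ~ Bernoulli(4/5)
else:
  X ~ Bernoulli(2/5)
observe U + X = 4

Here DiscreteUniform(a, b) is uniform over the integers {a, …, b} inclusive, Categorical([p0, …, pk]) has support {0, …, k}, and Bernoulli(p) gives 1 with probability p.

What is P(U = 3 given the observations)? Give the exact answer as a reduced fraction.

P(U = 3 | obs) = 3/5

Enumerate traces; 48 have nonzero weight after conditioning:
  (Y=2, W=0, Z=1, U=3, X=1) weight 1/400
  (Y=2, W=0, Z=1, U=4, X=0) weight 3/800
  (Y=2, W=0, Z=2, U=3, X=1) weight 1/400
  (Y=2, W=0, Z=2, U=4, X=0) weight 3/800
  (Y=2, W=0, Z=3, U=3, X=1) weight 1/400
  (Y=2, W=0, Z=3, U=4, X=0) weight 3/800
  (Y=2, W=0, Z=4, U=3, X=1) weight 1/400
  (Y=2, W=0, Z=4, U=4, X=0) weight 3/800
  … 40 more
Group by U:
  weight(U=3) = 3/20
  weight(U=4) = 1/10
Total weight = 3/20 + 1/10 = 1/4
P(U=3 | obs) = 3/20 / 1/4 = 3/5
P(U=4 | obs) = 1/10 / 1/4 = 2/5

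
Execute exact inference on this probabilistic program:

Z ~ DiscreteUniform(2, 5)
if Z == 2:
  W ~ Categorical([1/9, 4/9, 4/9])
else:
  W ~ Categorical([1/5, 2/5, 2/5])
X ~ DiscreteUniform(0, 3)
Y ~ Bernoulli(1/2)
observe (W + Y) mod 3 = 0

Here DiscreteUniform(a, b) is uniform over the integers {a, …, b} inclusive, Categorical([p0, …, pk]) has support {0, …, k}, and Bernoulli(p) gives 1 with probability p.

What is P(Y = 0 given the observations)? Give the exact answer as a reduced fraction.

P(Y = 0 | obs) = 16/53

Enumerate traces; 32 have nonzero weight after conditioning:
  (Z=2, W=0, X=0, Y=0) weight 1/288
  (Z=2, W=0, X=1, Y=0) weight 1/288
  (Z=2, W=0, X=2, Y=0) weight 1/288
  (Z=2, W=0, X=3, Y=0) weight 1/288
  (Z=2, W=2, X=0, Y=1) weight 1/72
  (Z=2, W=2, X=1, Y=1) weight 1/72
  (Z=2, W=2, X=2, Y=1) weight 1/72
  (Z=2, W=2, X=3, Y=1) weight 1/72
  … 24 more
Group by Y:
  weight(Y=0) = 4/45
  weight(Y=1) = 37/180
Total weight = 4/45 + 37/180 = 53/180
P(Y=0 | obs) = 4/45 / 53/180 = 16/53
P(Y=1 | obs) = 37/180 / 53/180 = 37/53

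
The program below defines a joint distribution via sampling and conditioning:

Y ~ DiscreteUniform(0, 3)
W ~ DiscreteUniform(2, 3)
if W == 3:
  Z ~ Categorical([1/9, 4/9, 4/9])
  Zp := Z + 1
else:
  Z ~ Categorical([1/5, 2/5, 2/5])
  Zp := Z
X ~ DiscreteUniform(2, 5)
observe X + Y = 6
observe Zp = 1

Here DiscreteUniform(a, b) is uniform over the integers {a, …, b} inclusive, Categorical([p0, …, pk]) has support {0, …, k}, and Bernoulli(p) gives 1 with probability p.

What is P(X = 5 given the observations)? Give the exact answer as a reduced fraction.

Enumerate traces; 6 have nonzero weight after conditioning:
  (Y=1, W=2, Z=1, X=5) weight 1/80
  (Y=1, W=3, Z=0, X=5) weight 1/288
  (Y=2, W=2, Z=1, X=4) weight 1/80
  (Y=2, W=3, Z=0, X=4) weight 1/288
  (Y=3, W=2, Z=1, X=3) weight 1/80
  (Y=3, W=3, Z=0, X=3) weight 1/288
Group by X:
  weight(X=3) = 23/1440
  weight(X=4) = 23/1440
  weight(X=5) = 23/1440
Total weight = 23/1440 + 23/1440 + 23/1440 = 23/480
P(X=3 | obs) = 23/1440 / 23/480 = 1/3
P(X=4 | obs) = 23/1440 / 23/480 = 1/3
P(X=5 | obs) = 23/1440 / 23/480 = 1/3

P(X = 5 | obs) = 1/3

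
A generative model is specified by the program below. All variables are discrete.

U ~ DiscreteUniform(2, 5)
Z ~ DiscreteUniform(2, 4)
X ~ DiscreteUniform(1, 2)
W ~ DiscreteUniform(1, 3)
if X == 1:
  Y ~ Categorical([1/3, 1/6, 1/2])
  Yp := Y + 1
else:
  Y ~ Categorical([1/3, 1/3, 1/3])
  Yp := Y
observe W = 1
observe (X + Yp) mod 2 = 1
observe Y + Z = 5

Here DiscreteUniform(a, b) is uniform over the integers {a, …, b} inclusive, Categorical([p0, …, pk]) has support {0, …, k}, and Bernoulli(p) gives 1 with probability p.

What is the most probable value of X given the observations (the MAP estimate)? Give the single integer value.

argmax_v P(X = v | obs) = 2

Enumerate traces; 8 have nonzero weight after conditioning:
  (U=2, Z=4, X=1, W=1, Y=1) weight 1/432
  (U=2, Z=4, X=2, W=1, Y=1) weight 1/216
  (U=3, Z=4, X=1, W=1, Y=1) weight 1/432
  (U=3, Z=4, X=2, W=1, Y=1) weight 1/216
  (U=4, Z=4, X=1, W=1, Y=1) weight 1/432
  (U=4, Z=4, X=2, W=1, Y=1) weight 1/216
  (U=5, Z=4, X=1, W=1, Y=1) weight 1/432
  (U=5, Z=4, X=2, W=1, Y=1) weight 1/216
Group by X:
  weight(X=1) = 1/108
  weight(X=2) = 1/54
Total weight = 1/108 + 1/54 = 1/36
P(X=1 | obs) = 1/108 / 1/36 = 1/3
P(X=2 | obs) = 1/54 / 1/36 = 2/3
argmax = 2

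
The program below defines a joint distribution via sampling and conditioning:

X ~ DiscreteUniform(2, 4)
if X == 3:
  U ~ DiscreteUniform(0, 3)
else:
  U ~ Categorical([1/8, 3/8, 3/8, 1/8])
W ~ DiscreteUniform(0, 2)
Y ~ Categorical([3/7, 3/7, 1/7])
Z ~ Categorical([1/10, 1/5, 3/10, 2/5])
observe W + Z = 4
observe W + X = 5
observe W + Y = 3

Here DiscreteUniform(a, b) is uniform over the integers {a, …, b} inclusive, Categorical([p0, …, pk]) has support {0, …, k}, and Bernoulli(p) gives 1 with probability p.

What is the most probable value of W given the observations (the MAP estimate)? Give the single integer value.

argmax_v P(W = v | obs) = 2

Enumerate traces; 8 have nonzero weight after conditioning:
  (X=3, U=0, W=2, Y=1, Z=2) weight 1/280
  (X=3, U=1, W=2, Y=1, Z=2) weight 1/280
  (X=3, U=2, W=2, Y=1, Z=2) weight 1/280
  (X=3, U=3, W=2, Y=1, Z=2) weight 1/280
  (X=4, U=0, W=1, Y=2, Z=3) weight 1/1260
  (X=4, U=1, W=1, Y=2, Z=3) weight 1/420
  (X=4, U=2, W=1, Y=2, Z=3) weight 1/420
  (X=4, U=3, W=1, Y=2, Z=3) weight 1/1260
Group by W:
  weight(W=1) = 2/315
  weight(W=2) = 1/70
Total weight = 2/315 + 1/70 = 13/630
P(W=1 | obs) = 2/315 / 13/630 = 4/13
P(W=2 | obs) = 1/70 / 13/630 = 9/13
argmax = 2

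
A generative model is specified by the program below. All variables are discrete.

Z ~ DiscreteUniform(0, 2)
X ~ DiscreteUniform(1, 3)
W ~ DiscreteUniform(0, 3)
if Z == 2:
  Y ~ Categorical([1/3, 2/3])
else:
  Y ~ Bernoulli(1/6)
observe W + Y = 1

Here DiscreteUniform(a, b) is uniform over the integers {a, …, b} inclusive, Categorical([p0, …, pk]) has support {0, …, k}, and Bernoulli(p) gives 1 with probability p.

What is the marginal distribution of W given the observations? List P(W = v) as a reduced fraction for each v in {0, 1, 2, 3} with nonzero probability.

Enumerate traces; 18 have nonzero weight after conditioning:
  (Z=0, X=1, W=0, Y=1) weight 1/216
  (Z=0, X=1, W=1, Y=0) weight 5/216
  (Z=0, X=2, W=0, Y=1) weight 1/216
  (Z=0, X=2, W=1, Y=0) weight 5/216
  (Z=0, X=3, W=0, Y=1) weight 1/216
  (Z=0, X=3, W=1, Y=0) weight 5/216
  (Z=1, X=1, W=0, Y=1) weight 1/216
  (Z=1, X=1, W=1, Y=0) weight 5/216
  … 10 more
Group by W:
  weight(W=0) = 1/12
  weight(W=1) = 1/6
Total weight = 1/12 + 1/6 = 1/4
P(W=0 | obs) = 1/12 / 1/4 = 1/3
P(W=1 | obs) = 1/6 / 1/4 = 2/3

P(W=0) = 1/3, P(W=1) = 2/3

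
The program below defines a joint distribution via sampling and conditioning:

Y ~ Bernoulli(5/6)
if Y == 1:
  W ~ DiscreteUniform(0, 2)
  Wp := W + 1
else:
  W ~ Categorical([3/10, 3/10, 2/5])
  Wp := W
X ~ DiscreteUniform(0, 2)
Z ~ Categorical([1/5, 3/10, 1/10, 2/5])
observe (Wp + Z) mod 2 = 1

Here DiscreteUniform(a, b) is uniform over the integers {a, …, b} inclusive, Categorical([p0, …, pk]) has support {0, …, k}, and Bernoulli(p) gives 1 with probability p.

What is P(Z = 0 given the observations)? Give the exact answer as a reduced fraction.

P(Z = 0 | obs) = 109/412

Enumerate traces; 36 have nonzero weight after conditioning:
  (Y=0, W=0, X=0, Z=1) weight 1/200
  (Y=0, W=0, X=0, Z=3) weight 1/150
  (Y=0, W=0, X=1, Z=1) weight 1/200
  (Y=0, W=0, X=1, Z=3) weight 1/150
  (Y=0, W=0, X=2, Z=1) weight 1/200
  (Y=0, W=0, X=2, Z=3) weight 1/150
  (Y=0, W=1, X=0, Z=0) weight 1/300
  (Y=0, W=1, X=0, Z=2) weight 1/600
  … 28 more
Group by Z:
  weight(Z=0) = 109/900
  weight(Z=1) = 71/600
  weight(Z=2) = 109/1800
  weight(Z=3) = 71/450
Total weight = 109/900 + 71/600 + 109/1800 + 71/450 = 103/225
P(Z=0 | obs) = 109/900 / 103/225 = 109/412
P(Z=1 | obs) = 71/600 / 103/225 = 213/824
P(Z=2 | obs) = 109/1800 / 103/225 = 109/824
P(Z=3 | obs) = 71/450 / 103/225 = 71/206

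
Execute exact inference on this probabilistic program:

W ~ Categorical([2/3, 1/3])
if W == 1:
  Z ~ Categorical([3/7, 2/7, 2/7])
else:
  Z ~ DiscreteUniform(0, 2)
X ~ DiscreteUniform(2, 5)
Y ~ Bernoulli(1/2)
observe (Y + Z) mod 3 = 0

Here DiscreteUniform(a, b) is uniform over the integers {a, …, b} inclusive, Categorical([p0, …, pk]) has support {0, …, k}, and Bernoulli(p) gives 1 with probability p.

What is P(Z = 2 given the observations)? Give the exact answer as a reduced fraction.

P(Z = 2 | obs) = 20/43

Enumerate traces; 16 have nonzero weight after conditioning:
  (W=0, Z=0, X=2, Y=0) weight 1/36
  (W=0, Z=0, X=3, Y=0) weight 1/36
  (W=0, Z=0, X=4, Y=0) weight 1/36
  (W=0, Z=0, X=5, Y=0) weight 1/36
  (W=0, Z=2, X=2, Y=1) weight 1/36
  (W=0, Z=2, X=3, Y=1) weight 1/36
  (W=0, Z=2, X=4, Y=1) weight 1/36
  (W=0, Z=2, X=5, Y=1) weight 1/36
  … 8 more
Group by Z:
  weight(Z=0) = 23/126
  weight(Z=2) = 10/63
Total weight = 23/126 + 10/63 = 43/126
P(Z=0 | obs) = 23/126 / 43/126 = 23/43
P(Z=2 | obs) = 10/63 / 43/126 = 20/43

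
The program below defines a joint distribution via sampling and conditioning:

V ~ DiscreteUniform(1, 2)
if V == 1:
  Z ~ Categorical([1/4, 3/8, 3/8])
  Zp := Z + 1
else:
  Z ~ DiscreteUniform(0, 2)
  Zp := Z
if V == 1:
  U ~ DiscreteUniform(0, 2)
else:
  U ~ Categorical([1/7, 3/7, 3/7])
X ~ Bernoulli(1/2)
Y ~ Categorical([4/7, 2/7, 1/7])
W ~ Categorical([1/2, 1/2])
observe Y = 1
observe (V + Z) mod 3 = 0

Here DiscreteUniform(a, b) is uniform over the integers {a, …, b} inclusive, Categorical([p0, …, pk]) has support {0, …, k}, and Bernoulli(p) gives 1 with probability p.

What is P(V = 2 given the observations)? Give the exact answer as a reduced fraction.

P(V = 2 | obs) = 8/17

Enumerate traces; 24 have nonzero weight after conditioning:
  (V=1, Z=2, U=0, X=0, Y=1, W=0) weight 1/224
  (V=1, Z=2, U=0, X=0, Y=1, W=1) weight 1/224
  (V=1, Z=2, U=0, X=1, Y=1, W=0) weight 1/224
  (V=1, Z=2, U=0, X=1, Y=1, W=1) weight 1/224
  (V=1, Z=2, U=1, X=0, Y=1, W=0) weight 1/224
  (V=1, Z=2, U=1, X=0, Y=1, W=1) weight 1/224
  (V=1, Z=2, U=1, X=1, Y=1, W=0) weight 1/224
  (V=1, Z=2, U=1, X=1, Y=1, W=1) weight 1/224
  (V=2, Z=1, U=0, X=0, Y=1, W=0) weight 1/588
  … 15 more
Group by V:
  weight(V=1) = 3/56
  weight(V=2) = 1/21
Total weight = 3/56 + 1/21 = 17/168
P(V=1 | obs) = 3/56 / 17/168 = 9/17
P(V=2 | obs) = 1/21 / 17/168 = 8/17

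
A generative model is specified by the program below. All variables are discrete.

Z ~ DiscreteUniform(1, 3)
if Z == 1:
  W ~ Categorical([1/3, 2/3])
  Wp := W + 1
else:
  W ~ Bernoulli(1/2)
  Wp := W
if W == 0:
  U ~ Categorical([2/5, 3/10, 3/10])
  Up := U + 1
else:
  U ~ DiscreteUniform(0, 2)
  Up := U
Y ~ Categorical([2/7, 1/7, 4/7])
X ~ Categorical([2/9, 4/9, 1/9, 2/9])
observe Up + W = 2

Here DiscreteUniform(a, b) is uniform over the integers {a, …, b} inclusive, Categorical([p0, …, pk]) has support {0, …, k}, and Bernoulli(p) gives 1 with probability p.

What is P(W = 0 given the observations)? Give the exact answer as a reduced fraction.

P(W = 0 | obs) = 18/43

Enumerate traces; 72 have nonzero weight after conditioning:
  (Z=1, W=0, U=1, Y=0, X=0) weight 2/945
  (Z=1, W=0, U=1, Y=0, X=1) weight 4/945
  (Z=1, W=0, U=1, Y=0, X=2) weight 1/945
  (Z=1, W=0, U=1, Y=0, X=3) weight 2/945
  (Z=1, W=0, U=1, Y=1, X=0) weight 1/945
  (Z=1, W=0, U=1, Y=1, X=1) weight 2/945
  (Z=1, W=0, U=1, Y=1, X=2) weight 1/1890
  (Z=1, W=0, U=1, Y=1, X=3) weight 1/945
  (Z=1, W=1, U=1, Y=0, X=0) weight 8/1701
  … 63 more
Group by W:
  weight(W=0) = 2/15
  weight(W=1) = 5/27
Total weight = 2/15 + 5/27 = 43/135
P(W=0 | obs) = 2/15 / 43/135 = 18/43
P(W=1 | obs) = 5/27 / 43/135 = 25/43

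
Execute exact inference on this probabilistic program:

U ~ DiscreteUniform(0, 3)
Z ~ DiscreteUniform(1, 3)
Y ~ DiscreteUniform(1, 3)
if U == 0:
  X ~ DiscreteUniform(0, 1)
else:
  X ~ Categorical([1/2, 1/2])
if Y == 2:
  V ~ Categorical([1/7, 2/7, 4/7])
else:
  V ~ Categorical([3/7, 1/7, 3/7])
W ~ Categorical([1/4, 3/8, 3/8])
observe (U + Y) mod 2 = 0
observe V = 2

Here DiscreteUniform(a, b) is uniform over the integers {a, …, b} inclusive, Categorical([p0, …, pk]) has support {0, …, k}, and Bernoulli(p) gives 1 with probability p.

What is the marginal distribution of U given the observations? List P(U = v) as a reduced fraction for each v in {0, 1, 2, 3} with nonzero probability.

P(U=0) = 1/5, P(U=1) = 3/10, P(U=2) = 1/5, P(U=3) = 3/10

Enumerate traces; 108 have nonzero weight after conditioning:
  (U=0, Z=1, Y=2, X=0, V=2, W=0) weight 1/504
  (U=0, Z=1, Y=2, X=0, V=2, W=1) weight 1/336
  (U=0, Z=1, Y=2, X=0, V=2, W=2) weight 1/336
  (U=0, Z=1, Y=2, X=1, V=2, W=0) weight 1/504
  (U=0, Z=1, Y=2, X=1, V=2, W=1) weight 1/336
  (U=0, Z=1, Y=2, X=1, V=2, W=2) weight 1/336
  (U=0, Z=2, Y=2, X=0, V=2, W=0) weight 1/504
  (U=0, Z=2, Y=2, X=0, V=2, W=1) weight 1/336
  (U=1, Z=1, Y=1, X=0, V=2, W=0) weight 1/672
  (U=2, Z=1, Y=2, X=0, V=2, W=0) weight 1/504
  … 98 more
Group by U:
  weight(U=0) = 1/21
  weight(U=1) = 1/14
  weight(U=2) = 1/21
  weight(U=3) = 1/14
Total weight = 1/21 + 1/14 + 1/21 + 1/14 = 5/21
P(U=0 | obs) = 1/21 / 5/21 = 1/5
P(U=1 | obs) = 1/14 / 5/21 = 3/10
P(U=2 | obs) = 1/21 / 5/21 = 1/5
P(U=3 | obs) = 1/14 / 5/21 = 3/10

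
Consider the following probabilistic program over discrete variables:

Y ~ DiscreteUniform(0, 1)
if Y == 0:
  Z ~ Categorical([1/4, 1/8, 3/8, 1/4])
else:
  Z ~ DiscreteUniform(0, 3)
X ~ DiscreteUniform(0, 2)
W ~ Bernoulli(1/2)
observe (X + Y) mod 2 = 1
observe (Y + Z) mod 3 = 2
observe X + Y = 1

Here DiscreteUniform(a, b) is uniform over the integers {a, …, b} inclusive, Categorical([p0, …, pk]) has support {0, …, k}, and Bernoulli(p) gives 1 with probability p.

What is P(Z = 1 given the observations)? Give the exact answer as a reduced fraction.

P(Z = 1 | obs) = 2/5

Enumerate traces; 4 have nonzero weight after conditioning:
  (Y=0, Z=2, X=1, W=0) weight 1/32
  (Y=0, Z=2, X=1, W=1) weight 1/32
  (Y=1, Z=1, X=0, W=0) weight 1/48
  (Y=1, Z=1, X=0, W=1) weight 1/48
Group by Z:
  weight(Z=1) = 1/24
  weight(Z=2) = 1/16
Total weight = 1/24 + 1/16 = 5/48
P(Z=1 | obs) = 1/24 / 5/48 = 2/5
P(Z=2 | obs) = 1/16 / 5/48 = 3/5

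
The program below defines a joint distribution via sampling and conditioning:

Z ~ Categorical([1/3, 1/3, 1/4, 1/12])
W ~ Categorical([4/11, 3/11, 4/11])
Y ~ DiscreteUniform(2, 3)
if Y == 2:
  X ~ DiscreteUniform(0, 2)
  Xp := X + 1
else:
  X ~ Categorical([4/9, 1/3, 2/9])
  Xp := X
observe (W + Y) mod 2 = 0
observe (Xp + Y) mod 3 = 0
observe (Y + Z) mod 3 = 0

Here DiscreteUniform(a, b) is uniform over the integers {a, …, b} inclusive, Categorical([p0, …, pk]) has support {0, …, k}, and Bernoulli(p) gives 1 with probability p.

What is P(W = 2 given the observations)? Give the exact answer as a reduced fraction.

Enumerate traces; 4 have nonzero weight after conditioning:
  (Z=0, W=1, Y=3, X=0) weight 2/99
  (Z=1, W=0, Y=2, X=0) weight 2/99
  (Z=1, W=2, Y=2, X=0) weight 2/99
  (Z=3, W=1, Y=3, X=0) weight 1/198
Group by W:
  weight(W=0) = 2/99
  weight(W=1) = 5/198
  weight(W=2) = 2/99
Total weight = 2/99 + 5/198 + 2/99 = 13/198
P(W=0 | obs) = 2/99 / 13/198 = 4/13
P(W=1 | obs) = 5/198 / 13/198 = 5/13
P(W=2 | obs) = 2/99 / 13/198 = 4/13

P(W = 2 | obs) = 4/13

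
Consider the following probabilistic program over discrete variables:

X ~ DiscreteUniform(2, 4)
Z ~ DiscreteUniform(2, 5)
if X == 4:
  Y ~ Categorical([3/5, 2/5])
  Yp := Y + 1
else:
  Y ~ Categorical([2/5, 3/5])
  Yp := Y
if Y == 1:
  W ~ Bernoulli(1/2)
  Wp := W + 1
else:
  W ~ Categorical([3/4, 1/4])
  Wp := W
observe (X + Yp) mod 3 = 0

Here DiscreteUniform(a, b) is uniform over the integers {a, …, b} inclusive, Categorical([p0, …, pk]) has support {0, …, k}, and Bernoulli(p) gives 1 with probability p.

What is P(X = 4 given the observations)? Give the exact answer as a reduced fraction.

Enumerate traces; 24 have nonzero weight after conditioning:
  (X=2, Z=2, Y=1, W=0) weight 1/40
  (X=2, Z=2, Y=1, W=1) weight 1/40
  (X=2, Z=3, Y=1, W=0) weight 1/40
  (X=2, Z=3, Y=1, W=1) weight 1/40
  (X=2, Z=4, Y=1, W=0) weight 1/40
  (X=2, Z=4, Y=1, W=1) weight 1/40
  (X=2, Z=5, Y=1, W=0) weight 1/40
  (X=2, Z=5, Y=1, W=1) weight 1/40
  (X=3, Z=2, Y=0, W=0) weight 1/40
  (X=4, Z=2, Y=1, W=0) weight 1/60
  … 14 more
Group by X:
  weight(X=2) = 1/5
  weight(X=3) = 2/15
  weight(X=4) = 2/15
Total weight = 1/5 + 2/15 + 2/15 = 7/15
P(X=2 | obs) = 1/5 / 7/15 = 3/7
P(X=3 | obs) = 2/15 / 7/15 = 2/7
P(X=4 | obs) = 2/15 / 7/15 = 2/7

P(X = 4 | obs) = 2/7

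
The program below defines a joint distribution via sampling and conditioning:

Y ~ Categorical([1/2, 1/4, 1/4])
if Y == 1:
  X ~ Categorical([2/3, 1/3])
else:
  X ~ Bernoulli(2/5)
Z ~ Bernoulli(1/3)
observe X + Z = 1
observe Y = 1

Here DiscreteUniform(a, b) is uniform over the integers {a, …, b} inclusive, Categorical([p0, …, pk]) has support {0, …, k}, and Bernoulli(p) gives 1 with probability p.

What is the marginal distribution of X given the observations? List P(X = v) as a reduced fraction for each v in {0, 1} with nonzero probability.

Enumerate traces; 2 have nonzero weight after conditioning:
  (Y=1, X=0, Z=1) weight 1/18
  (Y=1, X=1, Z=0) weight 1/18
Group by X:
  weight(X=0) = 1/18
  weight(X=1) = 1/18
Total weight = 1/18 + 1/18 = 1/9
P(X=0 | obs) = 1/18 / 1/9 = 1/2
P(X=1 | obs) = 1/18 / 1/9 = 1/2

P(X=0) = 1/2, P(X=1) = 1/2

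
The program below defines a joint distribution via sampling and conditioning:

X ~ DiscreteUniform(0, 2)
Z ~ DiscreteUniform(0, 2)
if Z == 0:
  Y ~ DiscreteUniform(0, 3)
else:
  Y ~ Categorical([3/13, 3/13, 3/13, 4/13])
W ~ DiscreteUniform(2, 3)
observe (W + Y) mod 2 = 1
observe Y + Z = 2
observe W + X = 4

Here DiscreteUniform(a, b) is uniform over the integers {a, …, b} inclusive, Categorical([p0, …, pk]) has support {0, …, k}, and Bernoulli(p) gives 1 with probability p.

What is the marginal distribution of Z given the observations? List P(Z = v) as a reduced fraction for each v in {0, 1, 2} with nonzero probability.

P(Z=0) = 13/37, P(Z=1) = 12/37, P(Z=2) = 12/37

Enumerate traces; 3 have nonzero weight after conditioning:
  (X=1, Z=0, Y=2, W=3) weight 1/72
  (X=1, Z=2, Y=0, W=3) weight 1/78
  (X=2, Z=1, Y=1, W=2) weight 1/78
Group by Z:
  weight(Z=0) = 1/72
  weight(Z=1) = 1/78
  weight(Z=2) = 1/78
Total weight = 1/72 + 1/78 + 1/78 = 37/936
P(Z=0 | obs) = 1/72 / 37/936 = 13/37
P(Z=1 | obs) = 1/78 / 37/936 = 12/37
P(Z=2 | obs) = 1/78 / 37/936 = 12/37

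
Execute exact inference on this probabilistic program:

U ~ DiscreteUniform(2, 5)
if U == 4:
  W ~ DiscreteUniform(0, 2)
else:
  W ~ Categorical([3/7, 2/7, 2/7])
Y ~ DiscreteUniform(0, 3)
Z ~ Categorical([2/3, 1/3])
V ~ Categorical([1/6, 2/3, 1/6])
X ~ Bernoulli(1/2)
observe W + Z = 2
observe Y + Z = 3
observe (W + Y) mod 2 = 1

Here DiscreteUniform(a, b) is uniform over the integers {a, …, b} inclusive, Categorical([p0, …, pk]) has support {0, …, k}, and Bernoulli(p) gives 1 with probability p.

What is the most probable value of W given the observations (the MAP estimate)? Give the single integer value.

argmax_v P(W = v | obs) = 2

Enumerate traces; 48 have nonzero weight after conditioning:
  (U=2, W=1, Y=2, Z=1, V=0, X=0) weight 1/2016
  (U=2, W=1, Y=2, Z=1, V=0, X=1) weight 1/2016
  (U=2, W=1, Y=2, Z=1, V=1, X=0) weight 1/504
  (U=2, W=1, Y=2, Z=1, V=1, X=1) weight 1/504
  (U=2, W=1, Y=2, Z=1, V=2, X=0) weight 1/2016
  (U=2, W=1, Y=2, Z=1, V=2, X=1) weight 1/2016
  (U=2, W=2, Y=3, Z=0, V=0, X=0) weight 1/1008
  (U=2, W=2, Y=3, Z=0, V=0, X=1) weight 1/1008
  … 40 more
Group by W:
  weight(W=1) = 25/1008
  weight(W=2) = 25/504
Total weight = 25/1008 + 25/504 = 25/336
P(W=1 | obs) = 25/1008 / 25/336 = 1/3
P(W=2 | obs) = 25/504 / 25/336 = 2/3
argmax = 2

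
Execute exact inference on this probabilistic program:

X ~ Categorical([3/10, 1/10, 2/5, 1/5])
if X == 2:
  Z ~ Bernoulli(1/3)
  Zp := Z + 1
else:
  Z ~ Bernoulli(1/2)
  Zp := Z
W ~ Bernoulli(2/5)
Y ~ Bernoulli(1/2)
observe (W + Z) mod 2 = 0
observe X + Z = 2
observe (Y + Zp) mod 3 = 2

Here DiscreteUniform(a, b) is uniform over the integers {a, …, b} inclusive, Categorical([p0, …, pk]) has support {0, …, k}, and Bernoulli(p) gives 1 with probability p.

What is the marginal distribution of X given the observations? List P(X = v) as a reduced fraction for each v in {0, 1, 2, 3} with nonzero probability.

P(X=1) = 1/9, P(X=2) = 8/9

Enumerate traces; 2 have nonzero weight after conditioning:
  (X=1, Z=1, W=1, Y=1) weight 1/100
  (X=2, Z=0, W=0, Y=1) weight 2/25
Group by X:
  weight(X=1) = 1/100
  weight(X=2) = 2/25
Total weight = 1/100 + 2/25 = 9/100
P(X=1 | obs) = 1/100 / 9/100 = 1/9
P(X=2 | obs) = 2/25 / 9/100 = 8/9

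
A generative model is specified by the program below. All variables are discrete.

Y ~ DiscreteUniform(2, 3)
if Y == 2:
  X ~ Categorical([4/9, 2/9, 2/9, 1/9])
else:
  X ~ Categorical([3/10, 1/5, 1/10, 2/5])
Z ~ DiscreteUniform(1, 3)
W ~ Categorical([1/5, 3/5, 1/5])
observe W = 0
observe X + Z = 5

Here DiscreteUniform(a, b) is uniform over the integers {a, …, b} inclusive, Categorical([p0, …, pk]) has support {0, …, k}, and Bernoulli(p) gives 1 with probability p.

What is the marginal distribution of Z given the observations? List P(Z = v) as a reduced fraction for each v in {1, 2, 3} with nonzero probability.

P(Z=2) = 46/75, P(Z=3) = 29/75

Enumerate traces; 4 have nonzero weight after conditioning:
  (Y=2, X=2, Z=3, W=0) weight 1/135
  (Y=2, X=3, Z=2, W=0) weight 1/270
  (Y=3, X=2, Z=3, W=0) weight 1/300
  (Y=3, X=3, Z=2, W=0) weight 1/75
Group by Z:
  weight(Z=2) = 23/1350
  weight(Z=3) = 29/2700
Total weight = 23/1350 + 29/2700 = 1/36
P(Z=2 | obs) = 23/1350 / 1/36 = 46/75
P(Z=3 | obs) = 29/2700 / 1/36 = 29/75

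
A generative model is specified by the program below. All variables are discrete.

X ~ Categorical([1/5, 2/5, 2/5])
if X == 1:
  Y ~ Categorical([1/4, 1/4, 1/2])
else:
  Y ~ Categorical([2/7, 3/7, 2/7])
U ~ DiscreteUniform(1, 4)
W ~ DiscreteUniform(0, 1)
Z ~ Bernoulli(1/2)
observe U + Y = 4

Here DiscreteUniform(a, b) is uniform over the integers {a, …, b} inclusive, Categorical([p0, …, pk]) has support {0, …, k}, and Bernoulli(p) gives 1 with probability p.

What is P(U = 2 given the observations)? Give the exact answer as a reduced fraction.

P(U = 2 | obs) = 13/35

Enumerate traces; 36 have nonzero weight after conditioning:
  (X=0, Y=0, U=4, W=0, Z=0) weight 1/280
  (X=0, Y=0, U=4, W=0, Z=1) weight 1/280
  (X=0, Y=0, U=4, W=1, Z=0) weight 1/280
  (X=0, Y=0, U=4, W=1, Z=1) weight 1/280
  (X=0, Y=1, U=3, W=0, Z=0) weight 3/560
  (X=0, Y=1, U=3, W=0, Z=1) weight 3/560
  (X=0, Y=1, U=3, W=1, Z=0) weight 3/560
  (X=0, Y=1, U=3, W=1, Z=1) weight 3/560
  (X=0, Y=2, U=2, W=0, Z=0) weight 1/280
  … 27 more
Group by U:
  weight(U=2) = 13/140
  weight(U=3) = 5/56
  weight(U=4) = 19/280
Total weight = 13/140 + 5/56 + 19/280 = 1/4
P(U=2 | obs) = 13/140 / 1/4 = 13/35
P(U=3 | obs) = 5/56 / 1/4 = 5/14
P(U=4 | obs) = 19/280 / 1/4 = 19/70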